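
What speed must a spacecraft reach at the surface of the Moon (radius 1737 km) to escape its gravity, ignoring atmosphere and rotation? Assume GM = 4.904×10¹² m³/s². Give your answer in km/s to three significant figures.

r = R = 1.737×10⁶ m.
Escape speed v_esc = √(2μ/r) = √(2 × 4.904×10¹² / 1.737×10⁶) = √(5.647×10⁶) = 2376 m/s.
= 2.376 km/s.

v_esc ≈ 2.38 km/s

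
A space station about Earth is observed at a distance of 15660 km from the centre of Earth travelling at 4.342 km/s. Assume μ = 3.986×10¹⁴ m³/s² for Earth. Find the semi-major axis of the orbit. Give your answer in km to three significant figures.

r = 1.566×10⁷ m.
Vis-viva rearranged: 1/a = 2/r − v²/μ = 1.277×10⁻⁷ − 4.730×10⁻⁸ = 8.042×10⁻⁸ m⁻¹.
a = 1.244×10⁷ m = 12435 km.

a ≈ 12400 km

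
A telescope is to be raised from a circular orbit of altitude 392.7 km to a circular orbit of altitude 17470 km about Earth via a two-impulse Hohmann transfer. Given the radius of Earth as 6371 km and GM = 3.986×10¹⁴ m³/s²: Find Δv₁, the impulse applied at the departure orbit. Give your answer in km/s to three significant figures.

r₁ = 6371 + 392.7 = 6763.7 km = 6.7637×10⁶ m.
r₂ = 6371 + 17470 = 23841 km = 2.3841×10⁷ m.
Transfer ellipse a_t = (r₁ + r₂)/2 = 1.530×10⁷ m.
At r₁: circular v_c1 = √(μ/r₁) = 7677 m/s; transfer-perigee v_p = √[μ(2/r₁ − 1/a_t)] = 9582 m/s.
Δv₁ = v_p − v_c1 = 1905 m/s.
= 1.905 km/s.

Δv ≈ 1.91 km/s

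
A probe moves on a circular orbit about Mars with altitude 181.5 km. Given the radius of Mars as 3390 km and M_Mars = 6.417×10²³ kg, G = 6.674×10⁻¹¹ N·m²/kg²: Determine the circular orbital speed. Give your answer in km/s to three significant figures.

v ≈ 3.46 km/s

μ = GM = 6.674×10⁻¹¹ × 6.417×10²³ = 4.283×10¹³ m³/s².
r = 3390 + 181.5 = 3571.5 km = 3.5715×10⁶ m.
For a circular orbit v = √(μ/r) = √(4.283×10¹³ / 3.572×10⁶) = √(1.199×10⁷) = 3463 m/s.
That is 3.463 km/s.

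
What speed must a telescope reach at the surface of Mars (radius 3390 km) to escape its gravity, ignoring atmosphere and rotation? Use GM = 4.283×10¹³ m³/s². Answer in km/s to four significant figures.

v_esc ≈ 5.027 km/s

r = R = 3.390×10⁶ m.
Escape speed v_esc = √(2μ/r) = √(2 × 4.283×10¹³ / 3.390×10⁶) = √(2.527×10⁷) = 5027 m/s.
= 5.027 km/s.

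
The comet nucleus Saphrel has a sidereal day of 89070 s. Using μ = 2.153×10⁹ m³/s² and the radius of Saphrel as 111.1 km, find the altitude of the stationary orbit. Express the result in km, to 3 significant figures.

A synchronous orbit has period T, so by Kepler's third law a = (μT²/4π²)^(1/3).
μT²/4π² = 2.153×10⁹ × (8.907×10⁴)² / 39.48 = 4.327×10¹⁷ m³.
a = 7.563×10⁵ m = 756.34 km.
Altitude h = a − R = 756.34 − 111.1 = 645.24 km.

h_sync ≈ 645 km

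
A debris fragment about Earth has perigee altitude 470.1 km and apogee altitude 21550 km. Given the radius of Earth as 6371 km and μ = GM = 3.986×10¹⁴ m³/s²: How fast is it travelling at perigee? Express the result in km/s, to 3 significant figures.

r_p = 6371 + 470.1 = 6841.1 km = 6.8411×10⁶ m.
r_a = 6371 + 21550 = 27921 km = 2.7921×10⁷ m.
Semi-major axis a = (r_p + r_a)/2 = 17381 km = 1.738×10⁷ m.
Vis-viva: v² = μ(2/r − 1/a) = 3.986×10¹⁴ × (2.924×10⁻⁷ − 5.753×10⁻⁸) = 9.360×10⁷ m²/s².
v = 9675 m/s = 9.675 km/s.

v ≈ 9.67 km/s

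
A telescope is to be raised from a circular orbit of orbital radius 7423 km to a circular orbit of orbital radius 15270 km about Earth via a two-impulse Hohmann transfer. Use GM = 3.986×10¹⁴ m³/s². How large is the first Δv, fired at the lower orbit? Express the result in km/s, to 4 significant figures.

Δv ≈ 1.173 km/s

r₁ = 7423 km = 7.423×10⁶ m.
r₂ = 15270 km = 1.527×10⁷ m.
Transfer ellipse a_t = (r₁ + r₂)/2 = 1.135×10⁷ m.
At r₁: circular v_c1 = √(μ/r₁) = 7328 m/s; transfer-perigee v_p = √[μ(2/r₁ − 1/a_t)] = 8501 m/s.
Δv₁ = v_p − v_c1 = 1173 m/s.
= 1.173 km/s.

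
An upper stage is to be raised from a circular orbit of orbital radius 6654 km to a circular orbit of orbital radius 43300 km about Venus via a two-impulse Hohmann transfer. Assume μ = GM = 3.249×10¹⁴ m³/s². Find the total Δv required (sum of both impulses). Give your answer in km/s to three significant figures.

r₁ = 6654 km = 6.654×10⁶ m.
r₂ = 43300 km = 4.330×10⁷ m.
Transfer ellipse a_t = (r₁ + r₂)/2 = 2.498×10⁷ m.
At r₁: circular v_c1 = √(μ/r₁) = 6988 m/s; transfer-periapsis v_p = √[μ(2/r₁ − 1/a_t)] = 9200 m/s.
Δv₁ = v_p − v_c1 = 2213 m/s.
At r₂: circular v_c2 = √(μ/r₂) = 2739 m/s; transfer-apoapsis v_a = √[μ(2/r₂ − 1/a_t)] = 1414 m/s.
Δv₂ = v_c2 − v_a = 1325 m/s.
Total Δv = Δv₁ + Δv₂ = 3538 m/s = 3.538 km/s.

Δv_total ≈ 3.54 km/s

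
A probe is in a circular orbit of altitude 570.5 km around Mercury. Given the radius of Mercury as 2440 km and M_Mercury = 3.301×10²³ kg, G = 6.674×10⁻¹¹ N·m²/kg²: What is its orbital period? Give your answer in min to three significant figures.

μ = GM = 6.674×10⁻¹¹ × 3.301×10²³ = 2.203×10¹³ m³/s².
r = 2440 + 570.5 = 3010.5 km = 3.0105×10⁶ m.
Kepler's third law: T = 2π√(r³/μ) = 2π√((3.010×10⁶)³ / 2.203×10¹³).
r³/μ = 1.238×10⁶ s², so T = 2π × 1.113×10³ = 6.992×10³ s.
Converting: 6.992×10³ s ÷ 60.00 = 116.5 min.

T ≈ 117 min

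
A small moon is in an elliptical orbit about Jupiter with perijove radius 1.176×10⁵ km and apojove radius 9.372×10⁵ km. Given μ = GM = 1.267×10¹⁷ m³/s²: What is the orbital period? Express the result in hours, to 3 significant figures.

T ≈ 59.4 hours

Semi-major axis a = (r_p + r_a)/2 = (1.1760×10⁵ + 9.3720×10⁵)/2 = 5.2740×10⁵ km = 5.274×10⁸ m.
By Kepler's third law T = 2π√(a³/μ) = 2π × 3.403×10⁴ = 2.138×10⁵ s.
= 59.39 hours.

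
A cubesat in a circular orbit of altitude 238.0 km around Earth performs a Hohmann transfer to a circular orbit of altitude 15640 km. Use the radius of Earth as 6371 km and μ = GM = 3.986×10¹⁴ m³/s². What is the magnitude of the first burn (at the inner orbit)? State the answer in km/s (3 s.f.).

r₁ = 6371 + 238.0 = 6609.0 km = 6.6090×10⁶ m.
r₂ = 6371 + 15640 = 22011 km = 2.2011×10⁷ m.
Transfer ellipse a_t = (r₁ + r₂)/2 = 1.431×10⁷ m.
At r₁: circular v_c1 = √(μ/r₁) = 7766 m/s; transfer-perigee v_p = √[μ(2/r₁ − 1/a_t)] = 9632 m/s.
Δv₁ = v_p − v_c1 = 1866 m/s.
= 1.866 km/s.

Δv ≈ 1.87 km/s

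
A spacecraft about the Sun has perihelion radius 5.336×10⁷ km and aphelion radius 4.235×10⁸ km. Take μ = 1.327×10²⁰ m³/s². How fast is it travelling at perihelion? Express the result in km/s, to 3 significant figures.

Semi-major axis a = (r_p + r_a)/2 = 2.3843×10⁸ km = 2.384×10¹¹ m.
Vis-viva: v² = μ(2/r − 1/a) = 1.327×10²⁰ × (3.748×10⁻¹¹ − 4.194×10⁻¹²) = 4.417×10⁹ m²/s².
v = 66460 m/s = 66.46 km/s.

v ≈ 66.5 km/s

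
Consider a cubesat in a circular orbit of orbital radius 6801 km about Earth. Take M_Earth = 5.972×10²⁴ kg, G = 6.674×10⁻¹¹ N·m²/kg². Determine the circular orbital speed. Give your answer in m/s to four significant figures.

v ≈ 7655 m/s

μ = GM = 6.674×10⁻¹¹ × 5.972×10²⁴ = 3.986×10¹⁴ m³/s².
r = 6801 km = 6.801×10⁶ m.
For a circular orbit v = √(μ/r) = √(3.986×10¹⁴ / 6.801×10⁶) = √(5.860×10⁷) = 7655 m/s.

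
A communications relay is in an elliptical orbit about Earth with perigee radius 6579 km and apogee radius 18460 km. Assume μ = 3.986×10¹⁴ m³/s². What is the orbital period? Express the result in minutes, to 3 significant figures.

T ≈ 232 minutes

Semi-major axis a = (r_p + r_a)/2 = (6579.0 + 18460)/2 = 12520 km = 1.252×10⁷ m.
By Kepler's third law T = 2π√(a³/μ) = 2π × 2.219×10³ = 1.394×10⁴ s.
= 232.3 minutes.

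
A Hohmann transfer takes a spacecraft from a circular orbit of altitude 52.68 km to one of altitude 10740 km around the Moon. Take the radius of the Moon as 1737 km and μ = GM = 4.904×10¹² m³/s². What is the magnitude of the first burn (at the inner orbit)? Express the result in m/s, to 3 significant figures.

r₁ = 1737 + 52.68 = 1789.7 km = 1.7897×10⁶ m.
r₂ = 1737 + 10740 = 12477 km = 1.2477×10⁷ m.
Transfer ellipse a_t = (r₁ + r₂)/2 = 7.133×10⁶ m.
At r₁: circular v_c1 = √(μ/r₁) = 1655 m/s; transfer-perilune v_p = √[μ(2/r₁ − 1/a_t)] = 2189 m/s.
Δv₁ = v_p − v_c1 = 533.9 m/s.

Δv ≈ 534 m/s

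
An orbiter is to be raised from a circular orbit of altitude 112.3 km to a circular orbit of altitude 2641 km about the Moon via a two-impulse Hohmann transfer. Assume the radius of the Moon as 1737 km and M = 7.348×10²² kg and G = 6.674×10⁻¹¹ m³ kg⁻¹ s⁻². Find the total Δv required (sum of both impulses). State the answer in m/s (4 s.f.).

μ = GM = 6.674×10⁻¹¹ × 7.348×10²² = 4.904×10¹² m³/s².
r₁ = 1737 + 112.3 = 1849.3 km = 1.8493×10⁶ m.
r₂ = 1737 + 2641 = 4378.0 km = 4.3780×10⁶ m.
Transfer ellipse a_t = (r₁ + r₂)/2 = 3.114×10⁶ m.
At r₁: circular v_c1 = √(μ/r₁) = 1628 m/s; transfer-perilune v_p = √[μ(2/r₁ − 1/a_t)] = 1931 m/s.
Δv₁ = v_p − v_c1 = 302.5 m/s.
At r₂: circular v_c2 = √(μ/r₂) = 1058 m/s; transfer-apolune v_a = √[μ(2/r₂ − 1/a_t)] = 815.7 m/s.
Δv₂ = v_c2 − v_a = 242.7 m/s.
Total Δv = Δv₁ + Δv₂ = 545.2 m/s.

Δv_total ≈ 545.2 m/s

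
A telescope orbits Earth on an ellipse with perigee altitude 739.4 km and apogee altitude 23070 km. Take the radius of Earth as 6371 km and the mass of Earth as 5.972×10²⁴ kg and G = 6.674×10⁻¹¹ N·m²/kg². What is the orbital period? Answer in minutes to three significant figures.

μ = GM = 6.674×10⁻¹¹ × 5.972×10²⁴ = 3.986×10¹⁴ m³/s².
r_p = 6371 + 739.4 = 7110.4 km = 7.1104×10⁶ m.
r_a = 6371 + 23070 = 29441 km = 2.9441×10⁷ m.
Semi-major axis a = (r_p + r_a)/2 = (7110.4 + 29441)/2 = 18276 km = 1.828×10⁷ m.
By Kepler's third law T = 2π√(a³/μ) = 2π × 3.913×10³ = 2.459×10⁴ s.
= 409.8 minutes.

T ≈ 410 minutes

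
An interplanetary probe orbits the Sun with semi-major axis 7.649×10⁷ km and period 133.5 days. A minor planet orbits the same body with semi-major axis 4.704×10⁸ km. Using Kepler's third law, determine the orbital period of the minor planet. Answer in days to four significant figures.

T₂ ≈ 2036 days

Kepler's third law: T² ∝ a³, so T₂ = T₁ (a₂/a₁)^(3/2).
a₂/a₁ = 6.150, (a₂/a₁)^(3/2) = 15.25.
T₂ = 133.5 × 15.25 = 2036 days.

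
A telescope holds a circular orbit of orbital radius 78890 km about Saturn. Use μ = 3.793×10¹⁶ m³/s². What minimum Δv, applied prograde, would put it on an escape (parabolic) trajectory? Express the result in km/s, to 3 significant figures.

Δv ≈ 9.08 km/s

r = 78890 km = 7.889×10⁷ m.
Circular speed v_c = √(μ/r) = 21930 m/s.
Escape speed v_esc = √(2μ/r) = √2 × v_c = 31010 m/s.
Δv = v_esc − v_c = 9082 m/s = 9.082 km/s.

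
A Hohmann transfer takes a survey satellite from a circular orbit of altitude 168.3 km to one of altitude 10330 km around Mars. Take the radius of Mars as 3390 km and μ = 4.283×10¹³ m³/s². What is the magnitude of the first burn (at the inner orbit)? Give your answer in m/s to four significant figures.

r₁ = 3390 + 168.3 = 3558.3 km = 3.5583×10⁶ m.
r₂ = 3390 + 10330 = 13720 km = 1.3720×10⁷ m.
Transfer ellipse a_t = (r₁ + r₂)/2 = 8.639×10⁶ m.
At r₁: circular v_c1 = √(μ/r₁) = 3469 m/s; transfer-periapsis v_p = √[μ(2/r₁ − 1/a_t)] = 4372 m/s.
Δv₁ = v_p − v_c1 = 902.8 m/s.

Δv ≈ 902.8 m/s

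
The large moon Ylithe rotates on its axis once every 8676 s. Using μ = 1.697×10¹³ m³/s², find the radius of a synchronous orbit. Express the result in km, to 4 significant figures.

A synchronous orbit has period T, so by Kepler's third law a = (μT²/4π²)^(1/3).
μT²/4π² = 1.697×10¹³ × (8.676×10³)² / 39.48 = 3.236×10¹⁹ m³.
a = 3.187×10⁶ m = 3186.5 km.

r_sync ≈ 3187 km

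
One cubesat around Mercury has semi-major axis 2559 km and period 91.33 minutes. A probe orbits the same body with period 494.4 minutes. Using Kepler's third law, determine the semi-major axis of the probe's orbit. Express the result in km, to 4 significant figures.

a₂ ≈ 7889 km

Kepler's third law: a³ ∝ T², so a₂ = a₁ (T₂/T₁)^(2/3).
T₂/T₁ = 5.413, (T₂/T₁)^(2/3) = 3.083.
a₂ = 2559 × 3.083 = 7889 km.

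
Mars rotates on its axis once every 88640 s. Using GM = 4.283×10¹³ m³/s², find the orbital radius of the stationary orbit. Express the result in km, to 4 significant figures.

A synchronous orbit has period T, so by Kepler's third law a = (μT²/4π²)^(1/3).
μT²/4π² = 4.283×10¹³ × (8.864×10⁴)² / 39.48 = 8.524×10²¹ m³.
a = 2.043×10⁷ m = 20428 km.

r_sync ≈ 20430 km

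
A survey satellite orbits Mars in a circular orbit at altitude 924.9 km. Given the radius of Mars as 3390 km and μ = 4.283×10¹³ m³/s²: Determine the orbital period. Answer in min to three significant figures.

r = 3390 + 924.9 = 4314.9 km = 4.3149×10⁶ m.
Kepler's third law: T = 2π√(r³/μ) = 2π√((4.315×10⁶)³ / 4.283×10¹³).
r³/μ = 1.876×10⁶ s², so T = 2π × 1.370×10³ = 8.605×10³ s.
Converting: 8.605×10³ s ÷ 60.00 = 143.4 min.

T ≈ 143 min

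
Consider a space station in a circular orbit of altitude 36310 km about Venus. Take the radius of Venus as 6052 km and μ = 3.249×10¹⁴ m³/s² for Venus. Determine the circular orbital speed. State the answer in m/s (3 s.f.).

v ≈ 2770 m/s

r = 6052 + 36310 = 42362 km = 4.2362×10⁷ m.
For a circular orbit v = √(μ/r) = √(3.249×10¹⁴ / 4.236×10⁷) = √(7.670×10⁶) = 2769 m/s.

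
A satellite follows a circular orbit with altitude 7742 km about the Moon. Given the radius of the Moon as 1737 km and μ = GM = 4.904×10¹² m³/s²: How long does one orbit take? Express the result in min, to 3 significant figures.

r = 1737 + 7742 = 9479.0 km = 9.4790×10⁶ m.
Kepler's third law: T = 2π√(r³/μ) = 2π√((9.479×10⁶)³ / 4.904×10¹²).
r³/μ = 1.737×10⁸ s², so T = 2π × 1.318×10⁴ = 8.280×10⁴ s.
Converting: 8.280×10⁴ s ÷ 60.00 = 1380 min.

T ≈ 1380 min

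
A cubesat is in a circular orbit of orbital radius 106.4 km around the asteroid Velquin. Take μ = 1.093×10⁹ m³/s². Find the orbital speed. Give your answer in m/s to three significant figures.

r = 106.4 km = 1.064×10⁵ m.
For a circular orbit v = √(μ/r) = √(1.093×10⁹ / 1.064×10⁵) = √(1.027×10⁴) = 101.4 m/s.

v ≈ 101 m/s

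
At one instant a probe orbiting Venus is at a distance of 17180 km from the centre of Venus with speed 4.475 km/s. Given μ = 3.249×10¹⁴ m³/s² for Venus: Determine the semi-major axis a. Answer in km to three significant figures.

r = 1.718×10⁷ m.
Vis-viva rearranged: 1/a = 2/r − v²/μ = 1.164×10⁻⁷ − 6.164×10⁻⁸ = 5.478×10⁻⁸ m⁻¹.
a = 1.826×10⁷ m = 18255 km.

a ≈ 18300 km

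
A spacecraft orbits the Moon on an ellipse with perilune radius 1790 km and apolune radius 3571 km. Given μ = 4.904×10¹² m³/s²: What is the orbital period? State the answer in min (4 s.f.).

T ≈ 207.5 min

Semi-major axis a = (r_p + r_a)/2 = (1790.0 + 3571.0)/2 = 2680.5 km = 2.680×10⁶ m.
By Kepler's third law T = 2π√(a³/μ) = 2π × 1.982×10³ = 1.245×10⁴ s.
= 207.5 min.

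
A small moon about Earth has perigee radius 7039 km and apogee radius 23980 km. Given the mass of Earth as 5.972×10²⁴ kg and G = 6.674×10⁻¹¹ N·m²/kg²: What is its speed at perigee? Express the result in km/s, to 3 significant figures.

μ = GM = 6.674×10⁻¹¹ × 5.972×10²⁴ = 3.986×10¹⁴ m³/s².
Semi-major axis a = (r_p + r_a)/2 = 15510 km = 1.551×10⁷ m.
Vis-viva: v² = μ(2/r − 1/a) = 3.986×10¹⁴ × (2.841×10⁻⁷ − 6.448×10⁻⁸) = 8.755×10⁷ m²/s².
v = 9357 m/s = 9.357 km/s.

v ≈ 9.36 km/s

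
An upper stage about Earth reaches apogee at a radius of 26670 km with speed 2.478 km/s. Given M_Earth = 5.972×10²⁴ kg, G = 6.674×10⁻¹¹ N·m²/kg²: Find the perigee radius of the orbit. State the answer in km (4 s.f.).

μ = GM = 6.674×10⁻¹¹ × 5.972×10²⁴ = 3.986×10¹⁴ m³/s².
r_a = 2.667×10⁷ m.
Specific energy ε = v²/2 − μ/r = -1.187×10⁷ J/kg, so a = −μ/(2ε) = 1.678×10⁷ m.
The apsides satisfy r_p + r_a = 2a, so the perigee radius is 2a − r_a = 6.896×10⁶ m = 6895.8 km.

perigee radius ≈ 6896 km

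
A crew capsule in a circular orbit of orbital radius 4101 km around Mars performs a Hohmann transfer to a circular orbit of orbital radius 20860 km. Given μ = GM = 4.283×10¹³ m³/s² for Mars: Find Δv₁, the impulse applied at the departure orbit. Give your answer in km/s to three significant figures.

r₁ = 4101 km = 4.101×10⁶ m.
r₂ = 20860 km = 2.086×10⁷ m.
Transfer ellipse a_t = (r₁ + r₂)/2 = 1.248×10⁷ m.
At r₁: circular v_c1 = √(μ/r₁) = 3232 m/s; transfer-periapsis v_p = √[μ(2/r₁ − 1/a_t)] = 4178 m/s.
Δv₁ = v_p − v_c1 = 946.3 m/s.
= 0.9463 km/s.

Δv ≈ 0.946 km/s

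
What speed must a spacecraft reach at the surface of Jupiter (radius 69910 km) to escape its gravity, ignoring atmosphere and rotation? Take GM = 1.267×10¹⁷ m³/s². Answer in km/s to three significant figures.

v_esc ≈ 60.2 km/s

r = R = 6.991×10⁷ m.
Escape speed v_esc = √(2μ/r) = √(2 × 1.267×10¹⁷ / 6.991×10⁷) = √(3.625×10⁹) = 60210 m/s.
= 60.21 km/s.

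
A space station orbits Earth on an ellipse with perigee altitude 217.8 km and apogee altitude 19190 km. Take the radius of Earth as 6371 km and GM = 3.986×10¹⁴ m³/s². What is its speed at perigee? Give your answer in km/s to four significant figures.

v ≈ 9.808 km/s

r_p = 6371 + 217.8 = 6588.8 km = 6.5888×10⁶ m.
r_a = 6371 + 19190 = 25561 km = 2.5561×10⁷ m.
Semi-major axis a = (r_p + r_a)/2 = 16075 km = 1.607×10⁷ m.
Vis-viva: v² = μ(2/r − 1/a) = 3.986×10¹⁴ × (3.035×10⁻⁷ − 6.221×10⁻⁸) = 9.620×10⁷ m²/s².
v = 9808 m/s = 9.808 km/s.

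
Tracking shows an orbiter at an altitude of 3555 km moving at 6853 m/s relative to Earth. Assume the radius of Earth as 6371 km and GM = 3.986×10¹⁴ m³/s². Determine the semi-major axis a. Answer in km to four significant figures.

r = 6371 + 3555 = 9926.0 km = 9.926×10⁶ m.
Specific orbital energy ε = v²/2 − μ/r = (6853)²/2 − 3.986×10¹⁴/9.926×10⁶ = -1.668×10⁷ J/kg.
Since ε = −μ/(2a), a = −μ/(2ε) = 1.195×10⁷ m = 11952 km.

a ≈ 11950 km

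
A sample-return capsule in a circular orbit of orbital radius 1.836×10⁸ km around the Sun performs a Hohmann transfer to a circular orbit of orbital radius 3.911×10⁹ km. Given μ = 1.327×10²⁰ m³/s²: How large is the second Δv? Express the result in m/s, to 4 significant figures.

Δv ≈ 4081 m/s

r₁ = 1.836×10⁸ km = 1.836×10¹¹ m.
r₂ = 3.911×10⁹ km = 3.911×10¹² m.
Transfer ellipse a_t = (r₁ + r₂)/2 = 2.047×10¹² m.
At r₁: circular v_c1 = √(μ/r₁) = 26880 m/s; transfer-perihelion v_p = √[μ(2/r₁ − 1/a_t)] = 37160 m/s.
At r₂: circular v_c2 = √(μ/r₂) = 5825 m/s; transfer-aphelion v_a = √[μ(2/r₂ − 1/a_t)] = 1744 m/s.
Δv₂ = v_c2 − v_a = 4081 m/s.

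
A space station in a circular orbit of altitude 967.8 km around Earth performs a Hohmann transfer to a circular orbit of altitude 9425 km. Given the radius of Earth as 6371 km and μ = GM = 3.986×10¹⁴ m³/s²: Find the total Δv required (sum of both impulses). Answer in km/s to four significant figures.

Δv_total ≈ 2.265 km/s

r₁ = 6371 + 967.8 = 7338.8 km = 7.3388×10⁶ m.
r₂ = 6371 + 9425 = 15796 km = 1.5796×10⁷ m.
Transfer ellipse a_t = (r₁ + r₂)/2 = 1.157×10⁷ m.
At r₁: circular v_c1 = √(μ/r₁) = 7370 m/s; transfer-perigee v_p = √[μ(2/r₁ − 1/a_t)] = 8612 m/s.
Δv₁ = v_p − v_c1 = 1242 m/s.
At r₂: circular v_c2 = √(μ/r₂) = 5023 m/s; transfer-apogee v_a = √[μ(2/r₂ − 1/a_t)] = 4001 m/s.
Δv₂ = v_c2 − v_a = 1022 m/s.
Total Δv = Δv₁ + Δv₂ = 2265 m/s = 2.265 km/s.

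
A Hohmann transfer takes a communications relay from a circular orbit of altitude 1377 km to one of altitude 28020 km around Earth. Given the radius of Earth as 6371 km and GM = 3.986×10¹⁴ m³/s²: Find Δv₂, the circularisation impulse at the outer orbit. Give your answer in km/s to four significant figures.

r₁ = 6371 + 1377 = 7748.0 km = 7.7480×10⁶ m.
r₂ = 6371 + 28020 = 34391 km = 3.4391×10⁷ m.
Transfer ellipse a_t = (r₁ + r₂)/2 = 2.107×10⁷ m.
At r₁: circular v_c1 = √(μ/r₁) = 7173 m/s; transfer-perigee v_p = √[μ(2/r₁ − 1/a_t)] = 9164 m/s.
At r₂: circular v_c2 = √(μ/r₂) = 3404 m/s; transfer-apogee v_a = √[μ(2/r₂ − 1/a_t)] = 2064 m/s.
Δv₂ = v_c2 − v_a = 1340 m/s.
= 1.340 km/s.

Δv ≈ 1.340 km/s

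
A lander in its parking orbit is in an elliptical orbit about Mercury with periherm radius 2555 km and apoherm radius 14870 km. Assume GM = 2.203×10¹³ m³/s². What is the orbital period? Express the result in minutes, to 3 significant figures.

T ≈ 574 minutes

Semi-major axis a = (r_p + r_a)/2 = (2555.0 + 14870)/2 = 8712.5 km = 8.712×10⁶ m.
By Kepler's third law T = 2π√(a³/μ) = 2π × 5.479×10³ = 3.443×10⁴ s.
= 573.8 minutes.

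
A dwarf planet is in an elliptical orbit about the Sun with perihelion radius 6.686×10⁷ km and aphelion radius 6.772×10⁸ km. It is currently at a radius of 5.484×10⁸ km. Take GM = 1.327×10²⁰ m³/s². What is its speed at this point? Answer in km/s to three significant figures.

Semi-major axis a = (r_p + r_a)/2 = 3.7203×10⁸ km = 3.720×10¹¹ m.
Vis-viva: v² = μ(2/r − 1/a) = 1.327×10²⁰ × (3.647×10⁻¹² − 2.688×10⁻¹²) = 1.273×10⁸ m²/s².
v = 11280 m/s = 11.28 km/s.

v ≈ 11.3 km/s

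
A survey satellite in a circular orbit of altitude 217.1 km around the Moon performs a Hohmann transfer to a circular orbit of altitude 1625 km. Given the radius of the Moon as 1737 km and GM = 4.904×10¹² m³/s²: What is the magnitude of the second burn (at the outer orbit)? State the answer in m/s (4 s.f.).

Δv ≈ 172.2 m/s

r₁ = 1737 + 217.1 = 1954.1 km = 1.9541×10⁶ m.
r₂ = 1737 + 1625 = 3362.0 km = 3.3620×10⁶ m.
Transfer ellipse a_t = (r₁ + r₂)/2 = 2.658×10⁶ m.
At r₁: circular v_c1 = √(μ/r₁) = 1584 m/s; transfer-perilune v_p = √[μ(2/r₁ − 1/a_t)] = 1782 m/s.
At r₂: circular v_c2 = √(μ/r₂) = 1208 m/s; transfer-apolune v_a = √[μ(2/r₂ − 1/a_t)] = 1036 m/s.
Δv₂ = v_c2 − v_a = 172.2 m/s.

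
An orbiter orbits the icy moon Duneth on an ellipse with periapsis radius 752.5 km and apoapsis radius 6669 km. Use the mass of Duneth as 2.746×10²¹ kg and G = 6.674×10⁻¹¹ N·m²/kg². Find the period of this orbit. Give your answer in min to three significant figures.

T ≈ 1750 min

μ = GM = 6.674×10⁻¹¹ × 2.746×10²¹ = 1.833×10¹¹ m³/s².
Semi-major axis a = (r_p + r_a)/2 = (752.50 + 6669.0)/2 = 3710.8 km = 3.711×10⁶ m.
By Kepler's third law T = 2π√(a³/μ) = 2π × 1.670×10⁴ = 1.049×10⁵ s.
= 1749 min.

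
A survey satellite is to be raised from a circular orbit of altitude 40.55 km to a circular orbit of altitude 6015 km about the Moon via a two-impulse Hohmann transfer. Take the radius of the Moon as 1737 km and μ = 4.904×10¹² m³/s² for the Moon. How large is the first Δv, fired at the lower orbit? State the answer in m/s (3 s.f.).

r₁ = 1737 + 40.55 = 1777.5 km = 1.7776×10⁶ m.
r₂ = 1737 + 6015 = 7752.0 km = 7.7520×10⁶ m.
Transfer ellipse a_t = (r₁ + r₂)/2 = 4.765×10⁶ m.
At r₁: circular v_c1 = √(μ/r₁) = 1661 m/s; transfer-perilune v_p = √[μ(2/r₁ − 1/a_t)] = 2119 m/s.
Δv₁ = v_p − v_c1 = 457.6 m/s.

Δv ≈ 458 m/s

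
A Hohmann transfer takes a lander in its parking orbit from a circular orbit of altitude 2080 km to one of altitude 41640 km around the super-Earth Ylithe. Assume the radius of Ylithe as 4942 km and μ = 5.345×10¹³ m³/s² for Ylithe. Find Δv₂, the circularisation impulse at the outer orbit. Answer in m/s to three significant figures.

Δv ≈ 523 m/s

r₁ = 4942 + 2080 = 7022.0 km = 7.0220×10⁶ m.
r₂ = 4942 + 41640 = 46582 km = 4.6582×10⁷ m.
Transfer ellipse a_t = (r₁ + r₂)/2 = 2.680×10⁷ m.
At r₁: circular v_c1 = √(μ/r₁) = 2759 m/s; transfer-periapsis v_p = √[μ(2/r₁ − 1/a_t)] = 3637 m/s.
At r₂: circular v_c2 = √(μ/r₂) = 1071 m/s; transfer-apoapsis v_a = √[μ(2/r₂ − 1/a_t)] = 548.3 m/s.
Δv₂ = v_c2 − v_a = 522.9 m/s.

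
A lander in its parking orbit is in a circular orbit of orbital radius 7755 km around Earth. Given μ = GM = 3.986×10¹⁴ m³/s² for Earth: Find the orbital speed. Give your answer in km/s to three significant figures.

r = 7755 km = 7.755×10⁶ m.
For a circular orbit v = √(μ/r) = √(3.986×10¹⁴ / 7.755×10⁶) = √(5.140×10⁷) = 7169 m/s.
That is 7.169 km/s.

v ≈ 7.17 km/s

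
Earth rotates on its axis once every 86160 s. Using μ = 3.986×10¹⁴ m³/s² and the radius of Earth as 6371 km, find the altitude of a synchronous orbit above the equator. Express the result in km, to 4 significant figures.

h_sync ≈ 35790 km

A synchronous orbit has period T, so by Kepler's third law a = (μT²/4π²)^(1/3).
μT²/4π² = 3.986×10¹⁴ × (8.616×10⁴)² / 39.48 = 7.495×10²² m³.
a = 4.216×10⁷ m = 42163 km.
Altitude h = a − R = 42163 − 6371 = 35792 km.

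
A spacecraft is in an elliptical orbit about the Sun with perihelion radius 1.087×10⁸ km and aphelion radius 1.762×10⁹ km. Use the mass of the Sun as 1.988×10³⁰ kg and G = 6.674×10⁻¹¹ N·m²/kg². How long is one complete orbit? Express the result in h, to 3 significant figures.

T ≈ 137000 h

μ = GM = 6.674×10⁻¹¹ × 1.988×10³⁰ = 1.327×10²⁰ m³/s².
Semi-major axis a = (r_p + r_a)/2 = (1.0870×10⁸ + 1.7620×10⁹)/2 = 9.3535×10⁸ km = 9.354×10¹¹ m.
By Kepler's third law T = 2π√(a³/μ) = 2π × 7.853×10⁷ = 4.934×10⁸ s.
= 1.371×10⁵ h.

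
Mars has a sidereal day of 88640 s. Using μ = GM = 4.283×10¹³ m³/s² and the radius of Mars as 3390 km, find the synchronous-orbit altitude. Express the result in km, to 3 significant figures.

h_sync ≈ 17000 km

A synchronous orbit has period T, so by Kepler's third law a = (μT²/4π²)^(1/3).
μT²/4π² = 4.283×10¹³ × (8.864×10⁴)² / 39.48 = 8.524×10²¹ m³.
a = 2.043×10⁷ m = 20428 km.
Altitude h = a − R = 20428 − 3390 = 17038 km.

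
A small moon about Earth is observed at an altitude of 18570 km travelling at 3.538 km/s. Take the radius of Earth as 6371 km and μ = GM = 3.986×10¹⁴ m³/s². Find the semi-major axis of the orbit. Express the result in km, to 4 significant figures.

a ≈ 20500 km

r = 6371 + 18570 = 24941 km = 2.494×10⁷ m.
Specific orbital energy ε = v²/2 − μ/r = (3538)²/2 − 3.986×10¹⁴/2.494×10⁷ = -9.723×10⁶ J/kg.
Since ε = −μ/(2a), a = −μ/(2ε) = 2.050×10⁷ m = 20498 km.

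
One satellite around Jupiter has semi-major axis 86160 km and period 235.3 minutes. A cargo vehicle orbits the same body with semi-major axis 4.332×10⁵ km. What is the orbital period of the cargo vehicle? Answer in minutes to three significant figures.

T₂ ≈ 2650 minutes

Kepler's third law: T² ∝ a³, so T₂ = T₁ (a₂/a₁)^(3/2).
a₂/a₁ = 5.028, (a₂/a₁)^(3/2) = 11.27.
T₂ = 235.3 × 11.27 = 2653 minutes.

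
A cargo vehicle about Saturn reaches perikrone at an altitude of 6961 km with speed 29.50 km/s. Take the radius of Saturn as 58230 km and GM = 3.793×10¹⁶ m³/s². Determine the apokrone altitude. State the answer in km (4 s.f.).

apokrone altitude ≈ 1.351×10⁵ km

r_p = 58230 + 6961 = 65191 km = 6.519×10⁷ m.
Specific energy ε = v²/2 − μ/r = -1.467×10⁸ J/kg, so a = −μ/(2ε) = 1.293×10⁸ m.
The apsides satisfy r_p + r_a = 2a, so the apokrone radius is 2a − r_p = 1.934×10⁸ m = 1.9336×10⁵ km.
Apokrone altitude = 1.9336×10⁵ − 58230 = 1.3513×10⁵ km.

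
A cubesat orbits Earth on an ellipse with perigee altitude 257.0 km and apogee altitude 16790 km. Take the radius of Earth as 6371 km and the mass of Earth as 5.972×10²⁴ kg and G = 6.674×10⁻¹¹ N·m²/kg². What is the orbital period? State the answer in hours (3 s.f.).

μ = GM = 6.674×10⁻¹¹ × 5.972×10²⁴ = 3.986×10¹⁴ m³/s².
r_p = 6371 + 257.0 = 6628.0 km = 6.6280×10⁶ m.
r_a = 6371 + 16790 = 23161 km = 2.3161×10⁷ m.
Semi-major axis a = (r_p + r_a)/2 = (6628.0 + 23161)/2 = 14894 km = 1.489×10⁷ m.
By Kepler's third law T = 2π√(a³/μ) = 2π × 2.879×10³ = 1.809×10⁴ s.
= 5.025 hours.

T ≈ 5.03 hours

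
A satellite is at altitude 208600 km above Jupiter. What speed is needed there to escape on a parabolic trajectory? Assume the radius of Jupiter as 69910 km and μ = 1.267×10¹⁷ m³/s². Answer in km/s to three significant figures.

r = 69910 + 208600 = 278510 km = 2.7851×10⁸ m.
Escape speed v_esc = √(2μ/r) = √(2 × 1.267×10¹⁷ / 2.785×10⁸) = √(9.098×10⁸) = 30160 m/s.
= 30.16 km/s.

v_esc ≈ 30.2 km/s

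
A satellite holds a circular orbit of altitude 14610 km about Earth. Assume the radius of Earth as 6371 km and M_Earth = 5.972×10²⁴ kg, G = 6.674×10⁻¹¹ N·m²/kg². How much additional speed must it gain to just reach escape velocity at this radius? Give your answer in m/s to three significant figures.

Δv ≈ 1810 m/s

μ = GM = 6.674×10⁻¹¹ × 5.972×10²⁴ = 3.986×10¹⁴ m³/s².
r = 6371 + 14610 = 20981 km = 2.0981×10⁷ m.
Circular speed v_c = √(μ/r) = 4359 m/s.
Escape speed v_esc = √(2μ/r) = √2 × v_c = 6164 m/s.
Δv = v_esc − v_c = 1805 m/s.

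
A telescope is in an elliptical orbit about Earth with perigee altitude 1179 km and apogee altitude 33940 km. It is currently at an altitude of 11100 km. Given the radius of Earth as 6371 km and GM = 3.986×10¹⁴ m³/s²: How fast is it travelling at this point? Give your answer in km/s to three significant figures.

v ≈ 5.38 km/s

r_p = 6371 + 1179 = 7550.0 km = 7.5500×10⁶ m.
r_a = 6371 + 33940 = 40311 km = 4.0311×10⁷ m.
r = 6371 + 11100 = 17471 km = 1.747×10⁷ m.
Semi-major axis a = (r_p + r_a)/2 = 23930 km = 2.393×10⁷ m.
Vis-viva: v² = μ(2/r − 1/a) = 3.986×10¹⁴ × (1.145×10⁻⁷ − 4.179×10⁻⁸) = 2.897×10⁷ m²/s².
v = 5383 m/s = 5.383 km/s.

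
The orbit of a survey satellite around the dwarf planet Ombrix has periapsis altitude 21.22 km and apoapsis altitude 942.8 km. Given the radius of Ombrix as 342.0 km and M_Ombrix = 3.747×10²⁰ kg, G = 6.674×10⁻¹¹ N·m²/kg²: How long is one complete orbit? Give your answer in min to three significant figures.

μ = GM = 6.674×10⁻¹¹ × 3.747×10²⁰ = 2.501×10¹⁰ m³/s².
r_p = 342.0 + 21.22 = 363.22 km = 3.6322×10⁵ m.
r_a = 342.0 + 942.8 = 1284.8 km = 1.2848×10⁶ m.
Semi-major axis a = (r_p + r_a)/2 = (363.22 + 1284.8)/2 = 824.01 km = 8.240×10⁵ m.
By Kepler's third law T = 2π√(a³/μ) = 2π × 4.730×10³ = 2.972×10⁴ s.
= 495.3 min.

T ≈ 495 min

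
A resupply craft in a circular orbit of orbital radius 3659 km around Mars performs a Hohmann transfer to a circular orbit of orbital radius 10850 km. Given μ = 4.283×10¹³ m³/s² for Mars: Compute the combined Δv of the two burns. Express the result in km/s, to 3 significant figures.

r₁ = 3659 km = 3.659×10⁶ m.
r₂ = 10850 km = 1.085×10⁷ m.
Transfer ellipse a_t = (r₁ + r₂)/2 = 7.254×10⁶ m.
At r₁: circular v_c1 = √(μ/r₁) = 3421 m/s; transfer-periapsis v_p = √[μ(2/r₁ − 1/a_t)] = 4184 m/s.
Δv₁ = v_p − v_c1 = 762.8 m/s.
At r₂: circular v_c2 = √(μ/r₂) = 1987 m/s; transfer-apoapsis v_a = √[μ(2/r₂ − 1/a_t)] = 1411 m/s.
Δv₂ = v_c2 − v_a = 575.8 m/s.
Total Δv = Δv₁ + Δv₂ = 1339 m/s = 1.339 km/s.

Δv_total ≈ 1.34 km/s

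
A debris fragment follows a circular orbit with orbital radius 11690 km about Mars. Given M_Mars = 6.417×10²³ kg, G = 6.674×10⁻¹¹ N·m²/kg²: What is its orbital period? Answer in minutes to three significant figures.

T ≈ 640 minutes

μ = GM = 6.674×10⁻¹¹ × 6.417×10²³ = 4.283×10¹³ m³/s².
r = 11690 km = 1.169×10⁷ m.
Kepler's third law: T = 2π√(r³/μ) = 2π√((1.169×10⁷)³ / 4.283×10¹³).
r³/μ = 3.730×10⁷ s², so T = 2π × 6.107×10³ = 3.837×10⁴ s.
Converting: 3.837×10⁴ s ÷ 60.00 = 639.6 minutes.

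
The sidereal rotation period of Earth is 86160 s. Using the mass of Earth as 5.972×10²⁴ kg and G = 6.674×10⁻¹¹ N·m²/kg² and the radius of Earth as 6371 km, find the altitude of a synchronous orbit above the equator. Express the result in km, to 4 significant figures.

μ = GM = 6.674×10⁻¹¹ × 5.972×10²⁴ = 3.986×10¹⁴ m³/s².
A synchronous orbit has period T, so by Kepler's third law a = (μT²/4π²)^(1/3).
μT²/4π² = 3.986×10¹⁴ × (8.616×10⁴)² / 39.48 = 7.495×10²² m³.
a = 4.216×10⁷ m = 42162 km.
Altitude h = a − R = 42162 − 6371 = 35791 km.

h_sync ≈ 35790 km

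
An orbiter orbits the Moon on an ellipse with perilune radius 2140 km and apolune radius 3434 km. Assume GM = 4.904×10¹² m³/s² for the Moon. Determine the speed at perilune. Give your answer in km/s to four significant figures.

v ≈ 1.680 km/s

Semi-major axis a = (r_p + r_a)/2 = 2787.0 km = 2.787×10⁶ m.
Vis-viva: v² = μ(2/r − 1/a) = 4.904×10¹² × (9.346×10⁻⁷ − 3.588×10⁻⁷) = 2.824×10⁶ m²/s².
v = 1680 m/s = 1.680 km/s.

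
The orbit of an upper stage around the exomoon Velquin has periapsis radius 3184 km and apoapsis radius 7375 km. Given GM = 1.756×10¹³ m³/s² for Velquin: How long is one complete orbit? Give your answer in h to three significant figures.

T ≈ 5.05 h

Semi-major axis a = (r_p + r_a)/2 = (3184.0 + 7375.0)/2 = 5279.5 km = 5.280×10⁶ m.
By Kepler's third law T = 2π√(a³/μ) = 2π × 2.895×10³ = 1.819×10⁴ s.
= 5.052 h.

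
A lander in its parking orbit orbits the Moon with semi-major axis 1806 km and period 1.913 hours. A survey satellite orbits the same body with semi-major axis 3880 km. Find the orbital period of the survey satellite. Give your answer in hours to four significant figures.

Kepler's third law: T² ∝ a³, so T₂ = T₁ (a₂/a₁)^(3/2).
a₂/a₁ = 2.148, (a₂/a₁)^(3/2) = 3.149.
T₂ = 1.913 × 3.149 = 6.024 hours.

T₂ ≈ 6.024 hours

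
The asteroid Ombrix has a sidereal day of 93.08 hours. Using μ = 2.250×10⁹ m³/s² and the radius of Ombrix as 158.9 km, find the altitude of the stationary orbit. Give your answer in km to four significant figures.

h_sync ≈ 1698 km

T = 93.08 hours = 3.351×10⁵ s.
A synchronous orbit has period T, so by Kepler's third law a = (μT²/4π²)^(1/3).
μT²/4π² = 2.250×10⁹ × (3.351×10⁵)² / 39.48 = 6.399×10¹⁸ m³.
a = 1.857×10⁶ m = 1856.6 km.
Altitude h = a − R = 1856.6 − 158.9 = 1697.7 km.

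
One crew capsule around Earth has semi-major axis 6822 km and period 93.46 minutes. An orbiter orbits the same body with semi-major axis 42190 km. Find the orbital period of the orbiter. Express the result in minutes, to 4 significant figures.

Kepler's third law: T² ∝ a³, so T₂ = T₁ (a₂/a₁)^(3/2).
a₂/a₁ = 6.184, (a₂/a₁)^(3/2) = 15.38.
T₂ = 93.46 × 15.38 = 1437 minutes.

T₂ ≈ 1437 minutes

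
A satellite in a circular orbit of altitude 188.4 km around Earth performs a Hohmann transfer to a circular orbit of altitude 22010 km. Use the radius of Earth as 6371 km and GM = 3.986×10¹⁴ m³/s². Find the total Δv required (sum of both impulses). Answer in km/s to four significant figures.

r₁ = 6371 + 188.4 = 6559.4 km = 6.5594×10⁶ m.
r₂ = 6371 + 22010 = 28381 km = 2.8381×10⁷ m.
Transfer ellipse a_t = (r₁ + r₂)/2 = 1.747×10⁷ m.
At r₁: circular v_c1 = √(μ/r₁) = 7795 m/s; transfer-perigee v_p = √[μ(2/r₁ − 1/a_t)] = 9936 m/s.
Δv₁ = v_p − v_c1 = 2140 m/s.
At r₂: circular v_c2 = √(μ/r₂) = 3748 m/s; transfer-apogee v_a = √[μ(2/r₂ − 1/a_t)] = 2296 m/s.
Δv₂ = v_c2 − v_a = 1451 m/s.
Total Δv = Δv₁ + Δv₂ = 3592 m/s = 3.592 km/s.

Δv_total ≈ 3.592 km/s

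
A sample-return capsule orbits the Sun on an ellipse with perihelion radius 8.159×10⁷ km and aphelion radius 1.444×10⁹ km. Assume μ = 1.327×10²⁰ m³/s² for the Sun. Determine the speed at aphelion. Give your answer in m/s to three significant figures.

Semi-major axis a = (r_p + r_a)/2 = 7.6280×10⁸ km = 7.628×10¹¹ m.
Vis-viva: v² = μ(2/r − 1/a) = 1.327×10²⁰ × (1.385×10⁻¹² − 1.311×10⁻¹²) = 9.830×10⁶ m²/s².
v = 3135 m/s.

v ≈ 3140 m/s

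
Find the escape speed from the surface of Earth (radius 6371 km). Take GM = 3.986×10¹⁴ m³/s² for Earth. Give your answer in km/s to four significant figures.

r = R = 6.371×10⁶ m.
Escape speed v_esc = √(2μ/r) = √(2 × 3.986×10¹⁴ / 6.371×10⁶) = √(1.251×10⁸) = 11190 m/s.
= 11.19 km/s.

v_esc ≈ 11.19 km/s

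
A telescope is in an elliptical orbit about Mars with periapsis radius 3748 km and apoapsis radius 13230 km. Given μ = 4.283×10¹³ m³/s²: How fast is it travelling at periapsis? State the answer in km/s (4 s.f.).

Semi-major axis a = (r_p + r_a)/2 = 8489.0 km = 8.489×10⁶ m.
Vis-viva: v² = μ(2/r − 1/a) = 4.283×10¹³ × (5.336×10⁻⁷ − 1.178×10⁻⁷) = 1.781×10⁷ m²/s².
v = 4220 m/s = 4.220 km/s.

v ≈ 4.220 km/s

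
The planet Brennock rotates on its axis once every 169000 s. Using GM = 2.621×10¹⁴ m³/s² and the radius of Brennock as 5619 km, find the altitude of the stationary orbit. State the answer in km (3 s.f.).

A synchronous orbit has period T, so by Kepler's third law a = (μT²/4π²)^(1/3).
μT²/4π² = 2.621×10¹⁴ × (1.690×10⁵)² / 39.48 = 1.896×10²³ m³.
a = 5.745×10⁷ m = 57450 km.
Altitude h = a − R = 57450 − 5619 = 51831 km.

h_sync ≈ 51800 km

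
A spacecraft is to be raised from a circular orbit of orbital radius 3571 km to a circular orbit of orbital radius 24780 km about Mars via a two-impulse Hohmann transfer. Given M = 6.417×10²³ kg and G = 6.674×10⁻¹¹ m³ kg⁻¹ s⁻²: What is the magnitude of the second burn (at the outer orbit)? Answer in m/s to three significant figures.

Δv ≈ 655 m/s

μ = GM = 6.674×10⁻¹¹ × 6.417×10²³ = 4.283×10¹³ m³/s².
r₁ = 3571 km = 3.571×10⁶ m.
r₂ = 24780 km = 2.478×10⁷ m.
Transfer ellipse a_t = (r₁ + r₂)/2 = 1.418×10⁷ m.
At r₁: circular v_c1 = √(μ/r₁) = 3463 m/s; transfer-periapsis v_p = √[μ(2/r₁ − 1/a_t)] = 4579 m/s.
At r₂: circular v_c2 = √(μ/r₂) = 1315 m/s; transfer-apoapsis v_a = √[μ(2/r₂ − 1/a_t)] = 659.8 m/s.
Δv₂ = v_c2 − v_a = 654.8 m/s.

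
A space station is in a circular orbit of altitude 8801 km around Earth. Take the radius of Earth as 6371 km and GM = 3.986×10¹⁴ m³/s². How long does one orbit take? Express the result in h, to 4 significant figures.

r = 6371 + 8801 = 15172 km = 1.5172×10⁷ m.
Kepler's third law: T = 2π√(r³/μ) = 2π√((1.517×10⁷)³ / 3.986×10¹⁴).
r³/μ = 8.762×10⁶ s², so T = 2π × 2.960×10³ = 1.860×10⁴ s.
Converting: 1.860×10⁴ s ÷ 3600 = 5.166 h.

T ≈ 5.166 h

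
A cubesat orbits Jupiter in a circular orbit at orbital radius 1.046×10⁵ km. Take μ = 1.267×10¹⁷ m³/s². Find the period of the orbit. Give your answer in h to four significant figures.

T ≈ 5.245 h

r = 1.046×10⁵ km = 1.046×10⁸ m.
Kepler's third law: T = 2π√(r³/μ) = 2π√((1.046×10⁸)³ / 1.267×10¹⁷).
r³/μ = 9.033×10⁶ s², so T = 2π × 3.005×10³ = 1.888×10⁴ s.
Converting: 1.888×10⁴ s ÷ 3600 = 5.245 h.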